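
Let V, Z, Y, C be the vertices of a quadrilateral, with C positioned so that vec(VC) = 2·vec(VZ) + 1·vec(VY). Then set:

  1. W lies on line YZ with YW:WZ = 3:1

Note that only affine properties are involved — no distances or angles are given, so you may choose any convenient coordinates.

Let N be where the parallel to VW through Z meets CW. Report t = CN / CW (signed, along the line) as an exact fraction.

t = 2

Set V = (0, 0), Z = (1, 0), Y = (0, 1), C = (2, 1); any affine frame gives the same invariant.
1. W lies on line YZ with YW:WZ = 3:1 ⇒ W = (3/4, 1/4)
through Z parallel to VW: direction (3/4, 1/4); meets CW at N = (-1/2, -1/2)
N = C + t·(W−C) with t = 2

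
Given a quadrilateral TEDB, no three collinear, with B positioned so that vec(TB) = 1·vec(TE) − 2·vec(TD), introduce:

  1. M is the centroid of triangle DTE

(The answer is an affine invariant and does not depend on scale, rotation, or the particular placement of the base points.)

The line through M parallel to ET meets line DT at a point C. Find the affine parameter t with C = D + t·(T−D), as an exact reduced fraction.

Choose coordinates T = (0, 0), E = (1, 0), D = (0, 1), B = (1, -2).
1. M is the centroid of triangle DTE ⇒ M = (1/3, 1/3)
through M parallel to ET: direction (-1, 0); meets DT at C = (0, 1/3)
C = D + t·(T−D) with t = 2/3

t = 2/3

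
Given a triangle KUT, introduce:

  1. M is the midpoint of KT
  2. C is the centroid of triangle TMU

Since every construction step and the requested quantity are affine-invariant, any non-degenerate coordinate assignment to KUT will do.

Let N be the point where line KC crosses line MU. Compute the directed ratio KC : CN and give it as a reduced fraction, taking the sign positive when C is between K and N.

KC:CN = -4

Work in coordinates with K = (0, 0), U = (1, 0), T = (0, 1).
1. M is the midpoint of KT ⇒ M = (0, 1/2)
2. C is the centroid of triangle TMU ⇒ C = (1/3, 1/2)
line KC meets MU at N = (1/4, 3/8)
C = K + t·(N−K) with t = 4/3, so KC:CN = 4/3:-1/3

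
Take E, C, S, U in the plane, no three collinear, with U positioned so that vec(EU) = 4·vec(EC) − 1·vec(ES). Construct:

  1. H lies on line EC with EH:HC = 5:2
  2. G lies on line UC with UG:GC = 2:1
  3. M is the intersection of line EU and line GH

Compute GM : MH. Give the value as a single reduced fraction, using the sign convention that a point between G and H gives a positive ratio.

Work in coordinates with E = (0, 0), C = (1, 0), S = (0, 1), U = (4, -1).
1. H lies on line EC with EH:HC = 5:2 ⇒ H = (5/7, 0)
2. G lies on line UC with UG:GC = 2:1 ⇒ G = (2, -1/3)
3. M is the intersection of line EU and line GH ⇒ M = (20, -5)
M = G + t·(H−G) with t = -14, so GM:MH = t:(1−t) = -14:15

GM:MH = -14/15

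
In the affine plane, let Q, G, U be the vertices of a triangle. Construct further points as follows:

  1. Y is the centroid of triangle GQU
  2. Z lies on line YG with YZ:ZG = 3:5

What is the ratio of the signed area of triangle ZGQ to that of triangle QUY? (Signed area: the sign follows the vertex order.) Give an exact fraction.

[ZGQ]:[QUY] = 5/8

Work in coordinates with Q = (0, 0), G = (1, 0), U = (0, 1).
1. Y is the centroid of triangle GQU ⇒ Y = (1/3, 1/3)
2. Z lies on line YG with YZ:ZG = 3:5 ⇒ Z = (7/12, 5/24)
2·[ZGQ] = -5/24, 2·[QUY] = -1/3
[ZGQ]:[QUY] = -5/24:-1/3 = 5/8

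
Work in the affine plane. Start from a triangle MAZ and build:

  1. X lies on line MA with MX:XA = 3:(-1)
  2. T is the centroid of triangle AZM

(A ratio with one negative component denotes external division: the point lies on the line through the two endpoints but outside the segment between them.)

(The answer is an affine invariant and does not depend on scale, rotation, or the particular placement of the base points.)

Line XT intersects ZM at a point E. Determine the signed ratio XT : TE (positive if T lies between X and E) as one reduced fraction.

Work in coordinates with M = (0, 0), A = (1, 0), Z = (0, 1).
1. X lies on line MA with MX:XA = 3:(-1) ⇒ X = (3/2, 0)
2. T is the centroid of triangle AZM ⇒ T = (1/3, 1/3)
line XT meets ZM at E = (0, 3/7)
T = X + t·(E−X) with t = 7/9, so XT:TE = 7/9:2/9

XT:TE = 7/2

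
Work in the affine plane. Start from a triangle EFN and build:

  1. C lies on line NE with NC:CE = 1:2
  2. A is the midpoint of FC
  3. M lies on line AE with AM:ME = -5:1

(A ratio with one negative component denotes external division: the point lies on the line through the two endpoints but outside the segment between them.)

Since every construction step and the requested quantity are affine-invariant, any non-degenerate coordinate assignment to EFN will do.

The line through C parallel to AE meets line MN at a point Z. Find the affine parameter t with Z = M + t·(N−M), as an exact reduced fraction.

t = 2/3

Set E = (0, 0), F = (1, 0), N = (0, 1); any affine frame gives the same invariant.
1. C lies on line NE with NC:CE = 1:2 ⇒ C = (0, 2/3)
2. A is the midpoint of FC ⇒ A = (1/2, 1/3)
3. M lies on line AE with AM:ME = -5:1 ⇒ M = (-1/8, -1/12)
through C parallel to AE: direction (-1/2, -1/3); meets MN at Z = (-1/24, 23/36)
Z = M + t·(N−M) with t = 2/3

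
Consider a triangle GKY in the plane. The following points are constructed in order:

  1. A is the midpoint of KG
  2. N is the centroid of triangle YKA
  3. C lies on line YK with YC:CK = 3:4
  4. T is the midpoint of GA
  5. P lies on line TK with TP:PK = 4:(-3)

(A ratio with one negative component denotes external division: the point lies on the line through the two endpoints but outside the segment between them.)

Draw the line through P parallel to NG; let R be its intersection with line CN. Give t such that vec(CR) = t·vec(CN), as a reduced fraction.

t = 103/12

Set G = (0, 0), K = (1, 0), Y = (0, 1); any affine frame gives the same invariant.
1. A is the midpoint of KG ⇒ A = (1/2, 0)
2. N is the centroid of triangle YKA ⇒ N = (1/2, 1/3)
3. C lies on line YK with YC:CK = 3:4 ⇒ C = (3/7, 4/7)
4. T is the midpoint of GA ⇒ T = (1/4, 0)
5. P lies on line TK with TP:PK = 4:(-3) ⇒ P = (13/4, 0)
through P parallel to NG: direction (-1/2, -1/3); meets CN at R = (25/24, -53/36)
R = C + t·(N−C) with t = 103/12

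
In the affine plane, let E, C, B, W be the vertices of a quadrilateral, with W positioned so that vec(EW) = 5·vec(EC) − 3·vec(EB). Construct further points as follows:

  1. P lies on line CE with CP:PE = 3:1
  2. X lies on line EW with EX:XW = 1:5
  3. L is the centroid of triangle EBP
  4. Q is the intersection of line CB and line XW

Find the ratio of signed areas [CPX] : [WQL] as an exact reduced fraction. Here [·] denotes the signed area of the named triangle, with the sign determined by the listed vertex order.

Assign E = (0, 0), C = (1, 0), B = (0, 1), W = (5, -3) — the answer is frame-independent, so this choice is without loss of generality.
1. P lies on line CE with CP:PE = 3:1 ⇒ P = (1/4, 0)
2. X lies on line EW with EX:XW = 1:5 ⇒ X = (5/6, -1/2)
3. L is the centroid of triangle EBP ⇒ L = (1/12, 1/3)
4. Q is the intersection of line CB and line XW ⇒ Q = (5/2, -3/2)
2·[CPX] = 3/8, 2·[WQL] = -23/24
[CPX]:[WQL] = 3/8:-23/24 = -9/23

[CPX]:[WQL] = -9/23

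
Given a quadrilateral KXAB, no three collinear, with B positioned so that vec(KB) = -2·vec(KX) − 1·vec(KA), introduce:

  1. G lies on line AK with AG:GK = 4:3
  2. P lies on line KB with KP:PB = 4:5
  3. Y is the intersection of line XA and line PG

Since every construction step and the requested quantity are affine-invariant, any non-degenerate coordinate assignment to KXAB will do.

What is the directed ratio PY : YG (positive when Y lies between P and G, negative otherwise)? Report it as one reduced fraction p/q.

PY:YG = -49/12

Assign K = (0, 0), X = (1, 0), A = (0, 1), B = (-2, -1) — the answer is frame-independent, so this choice is without loss of generality.
1. G lies on line AK with AG:GK = 4:3 ⇒ G = (0, 3/7)
2. P lies on line KB with KP:PB = 4:5 ⇒ P = (-8/9, -4/9)
3. Y is the intersection of line XA and line PG ⇒ Y = (32/111, 79/111)
Y = P + t·(G−P) with t = 49/37, so PY:YG = t:(1−t) = 49/37:-12/37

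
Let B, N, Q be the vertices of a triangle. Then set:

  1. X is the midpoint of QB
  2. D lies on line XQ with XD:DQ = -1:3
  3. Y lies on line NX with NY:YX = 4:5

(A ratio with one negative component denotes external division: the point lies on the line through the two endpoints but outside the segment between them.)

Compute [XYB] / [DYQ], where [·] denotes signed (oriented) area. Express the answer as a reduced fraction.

Work in coordinates with B = (0, 0), N = (1, 0), Q = (0, 1).
1. X is the midpoint of QB ⇒ X = (0, 1/2)
2. D lies on line XQ with XD:DQ = -1:3 ⇒ D = (0, 1/4)
3. Y lies on line NX with NY:YX = 4:5 ⇒ Y = (5/9, 2/9)
2·[XYB] = -5/18, 2·[DYQ] = 5/12
[XYB]:[DYQ] = -5/18:5/12 = -2/3

[XYB]:[DYQ] = -2/3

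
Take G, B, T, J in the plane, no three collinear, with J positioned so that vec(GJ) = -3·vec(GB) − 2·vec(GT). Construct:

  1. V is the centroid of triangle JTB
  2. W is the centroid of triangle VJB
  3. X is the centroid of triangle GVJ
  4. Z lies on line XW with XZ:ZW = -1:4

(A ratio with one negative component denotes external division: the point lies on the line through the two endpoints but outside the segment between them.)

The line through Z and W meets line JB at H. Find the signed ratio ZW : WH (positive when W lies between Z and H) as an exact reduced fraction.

Work in coordinates with G = (0, 0), B = (1, 0), T = (0, 1), J = (-3, -2).
1. V is the centroid of triangle JTB ⇒ V = (-2/3, -1/3)
2. W is the centroid of triangle VJB ⇒ W = (-8/9, -7/9)
3. X is the centroid of triangle GVJ ⇒ X = (-11/9, -7/9)
4. Z lies on line XW with XZ:ZW = -1:4 ⇒ Z = (-4/3, -7/9)
line ZW meets JB at H = (-5/9, -7/9)
W = Z + t·(H−Z) with t = 4/7, so ZW:WH = 4/7:3/7

ZW:WH = 4/3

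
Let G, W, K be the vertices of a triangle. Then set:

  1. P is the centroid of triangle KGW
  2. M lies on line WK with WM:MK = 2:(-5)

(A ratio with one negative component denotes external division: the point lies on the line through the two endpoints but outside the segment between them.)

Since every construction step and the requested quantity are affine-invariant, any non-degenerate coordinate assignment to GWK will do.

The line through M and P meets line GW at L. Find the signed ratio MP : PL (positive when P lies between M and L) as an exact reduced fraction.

Choose coordinates G = (0, 0), W = (1, 0), K = (0, 1).
1. P is the centroid of triangle KGW ⇒ P = (1/3, 1/3)
2. M lies on line WK with WM:MK = 2:(-5) ⇒ M = (5/3, -2/3)
line MP meets GW at L = (7/9, 0)
P = M + t·(L−M) with t = 3/2, so MP:PL = 3/2:-1/2

MP:PL = -3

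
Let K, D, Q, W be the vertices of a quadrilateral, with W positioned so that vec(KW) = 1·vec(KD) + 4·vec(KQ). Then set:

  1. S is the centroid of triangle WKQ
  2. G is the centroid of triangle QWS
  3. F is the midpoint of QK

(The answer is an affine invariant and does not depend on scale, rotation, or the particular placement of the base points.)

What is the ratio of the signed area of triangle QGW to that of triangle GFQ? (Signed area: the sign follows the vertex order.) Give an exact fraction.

[QGW]:[GFQ] = -1/2

Assign K = (0, 0), D = (1, 0), Q = (0, 1), W = (1, 4) — the answer is frame-independent, so this choice is without loss of generality.
1. S is the centroid of triangle WKQ ⇒ S = (1/3, 5/3)
2. G is the centroid of triangle QWS ⇒ G = (4/9, 20/9)
3. F is the midpoint of QK ⇒ F = (0, 1/2)
2·[QGW] = 1/9, 2·[GFQ] = -2/9
[QGW]:[GFQ] = 1/9:-2/9 = -1/2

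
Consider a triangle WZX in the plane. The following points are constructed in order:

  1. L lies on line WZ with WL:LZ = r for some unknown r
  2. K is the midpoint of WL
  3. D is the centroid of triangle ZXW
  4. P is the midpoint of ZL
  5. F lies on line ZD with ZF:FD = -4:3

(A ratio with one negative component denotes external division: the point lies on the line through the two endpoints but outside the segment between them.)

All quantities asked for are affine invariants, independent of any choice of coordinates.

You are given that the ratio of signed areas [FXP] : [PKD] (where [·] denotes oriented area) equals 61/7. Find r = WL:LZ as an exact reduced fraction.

Assign W = (0, 0), Z = (1, 0), X = (0, 1) — the answer is frame-independent, so this choice is without loss of generality.
1. With WL:LZ = r, write λ = r/(r+1) so L = W + λ·(Z−W); L is affine-linear in λ
2. K is the midpoint of WL ⇒ K is an affine combination of earlier points and hence also affine-linear in λ
3. D is the centroid of triangle ZXW ⇒ D = (1/3, 1/3)
4. P is the midpoint of ZL ⇒ P is an affine combination of earlier points and hence also affine-linear in λ
5. F lies on line ZD with ZF:FD = -4:3 ⇒ F = (-5/3, 4/3)
Every point depending on L is an affine combination of L and λ-independent points, so each such coordinate is linear in λ; the λ² term in each signed area is a multiple of (Z−W)×(Z−W) = 0, so 2·[FXP] and 2·[PKD] are each linear in λ. Evaluating at λ=0 and λ=1:
  2·[FXP] = 1/6·λ − 3/2,   2·[PKD] = -1/6
So [FXP]:[PKD] = (1/6·λ − 3/2) / (-1/6). Setting this equal to 61/7:
  1/6·λ − 3/2 = 61/7·(-1/6)  ⇒  λ = 2/7
Then r = λ/(1−λ) = (2/7)/(5/7) = 2/5. Check: with r = 2/5, L = (2/7, 0) and [FXP]:[PKD] = 61/7 as required.

r = 2/5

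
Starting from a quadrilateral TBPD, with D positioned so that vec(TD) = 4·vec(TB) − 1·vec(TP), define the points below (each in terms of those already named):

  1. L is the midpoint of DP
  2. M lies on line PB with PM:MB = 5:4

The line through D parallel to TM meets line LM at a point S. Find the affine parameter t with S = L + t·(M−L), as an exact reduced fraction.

t = -13/8

Work in coordinates with T = (0, 0), B = (1, 0), P = (0, 1), D = (4, -1).
1. L is the midpoint of DP ⇒ L = (2, 0)
2. M lies on line PB with PM:MB = 5:4 ⇒ M = (5/9, 4/9)
through D parallel to TM: direction (5/9, 4/9); meets LM at S = (313/72, -13/18)
S = L + t·(M−L) with t = -13/8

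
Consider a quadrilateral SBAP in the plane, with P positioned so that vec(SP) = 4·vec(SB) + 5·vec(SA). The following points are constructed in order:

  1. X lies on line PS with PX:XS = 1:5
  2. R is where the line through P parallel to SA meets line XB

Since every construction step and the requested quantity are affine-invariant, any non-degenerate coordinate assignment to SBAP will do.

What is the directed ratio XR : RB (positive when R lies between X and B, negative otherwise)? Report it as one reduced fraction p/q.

Set S = (0, 0), B = (1, 0), A = (0, 1), P = (4, 5); any affine frame gives the same invariant.
1. X lies on line PS with PX:XS = 1:5 ⇒ X = (10/3, 25/6)
2. R is where the line through P parallel to SA meets line XB ⇒ R = (4, 75/14)
R = X + t·(B−X) with t = -2/7, so XR:RB = t:(1−t) = -2/7:9/7

XR:RB = -2/9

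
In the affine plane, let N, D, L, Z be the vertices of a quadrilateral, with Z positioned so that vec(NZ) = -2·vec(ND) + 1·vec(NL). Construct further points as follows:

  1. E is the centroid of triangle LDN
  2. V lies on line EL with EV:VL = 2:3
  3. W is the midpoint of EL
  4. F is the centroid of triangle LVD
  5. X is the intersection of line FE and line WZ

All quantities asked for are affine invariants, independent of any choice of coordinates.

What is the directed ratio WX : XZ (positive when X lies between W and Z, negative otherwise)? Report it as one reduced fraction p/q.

Work in coordinates with N = (0, 0), D = (1, 0), L = (0, 1), Z = (-2, 1).
1. E is the centroid of triangle LDN ⇒ E = (1/3, 1/3)
2. V lies on line EL with EV:VL = 2:3 ⇒ V = (1/5, 3/5)
3. W is the midpoint of EL ⇒ W = (1/6, 2/3)
4. F is the centroid of triangle LVD ⇒ F = (2/5, 8/15)
5. X is the intersection of line FE and line WZ ⇒ X = (53/123, 77/123)
X = W + t·(Z−W) with t = -5/41, so WX:XZ = t:(1−t) = -5/41:46/41

WX:XZ = -5/46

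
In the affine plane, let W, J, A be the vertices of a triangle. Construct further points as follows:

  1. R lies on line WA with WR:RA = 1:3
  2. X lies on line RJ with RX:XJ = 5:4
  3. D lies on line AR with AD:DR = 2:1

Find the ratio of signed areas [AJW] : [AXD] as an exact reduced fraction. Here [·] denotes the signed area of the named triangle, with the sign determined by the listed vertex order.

Assign W = (0, 0), J = (1, 0), A = (0, 1) — the answer is frame-independent, so this choice is without loss of generality.
1. R lies on line WA with WR:RA = 1:3 ⇒ R = (0, 1/4)
2. X lies on line RJ with RX:XJ = 5:4 ⇒ X = (5/9, 1/9)
3. D lies on line AR with AD:DR = 2:1 ⇒ D = (0, 1/2)
2·[AJW] = -1, 2·[AXD] = -5/18
[AJW]:[AXD] = -1:-5/18 = 18/5

[AJW]:[AXD] = 18/5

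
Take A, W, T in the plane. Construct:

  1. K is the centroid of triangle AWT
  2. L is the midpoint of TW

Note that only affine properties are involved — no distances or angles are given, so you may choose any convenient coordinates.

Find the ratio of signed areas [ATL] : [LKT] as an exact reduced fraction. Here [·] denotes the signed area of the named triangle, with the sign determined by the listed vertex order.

Work in coordinates with A = (0, 0), W = (1, 0), T = (0, 1).
1. K is the centroid of triangle AWT ⇒ K = (1/3, 1/3)
2. L is the midpoint of TW ⇒ L = (1/2, 1/2)
2·[ATL] = -1/2, 2·[LKT] = -1/6
[ATL]:[LKT] = -1/2:-1/6 = 3

[ATL]:[LKT] = 3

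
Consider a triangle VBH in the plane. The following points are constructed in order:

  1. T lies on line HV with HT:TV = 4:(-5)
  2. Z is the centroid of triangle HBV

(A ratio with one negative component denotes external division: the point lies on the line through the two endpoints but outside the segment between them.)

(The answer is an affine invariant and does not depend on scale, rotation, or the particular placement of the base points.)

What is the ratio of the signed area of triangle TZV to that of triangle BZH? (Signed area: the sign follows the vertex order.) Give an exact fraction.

[TZV]:[BZH] = 5

Choose coordinates V = (0, 0), B = (1, 0), H = (0, 1).
1. T lies on line HV with HT:TV = 4:(-5) ⇒ T = (0, 5)
2. Z is the centroid of triangle HBV ⇒ Z = (1/3, 1/3)
2·[TZV] = -5/3, 2·[BZH] = -1/3
[TZV]:[BZH] = -5/3:-1/3 = 5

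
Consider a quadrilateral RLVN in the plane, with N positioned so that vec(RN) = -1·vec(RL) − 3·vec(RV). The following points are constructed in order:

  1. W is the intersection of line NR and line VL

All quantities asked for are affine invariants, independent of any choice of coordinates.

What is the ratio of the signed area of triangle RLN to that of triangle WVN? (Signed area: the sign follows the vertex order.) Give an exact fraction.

[RLN]:[WVN] = -12/5

Choose coordinates R = (0, 0), L = (1, 0), V = (0, 1), N = (-1, -3).
1. W is the intersection of line NR and line VL ⇒ W = (1/4, 3/4)
2·[RLN] = -3, 2·[WVN] = 5/4
[RLN]:[WVN] = -3:5/4 = -12/5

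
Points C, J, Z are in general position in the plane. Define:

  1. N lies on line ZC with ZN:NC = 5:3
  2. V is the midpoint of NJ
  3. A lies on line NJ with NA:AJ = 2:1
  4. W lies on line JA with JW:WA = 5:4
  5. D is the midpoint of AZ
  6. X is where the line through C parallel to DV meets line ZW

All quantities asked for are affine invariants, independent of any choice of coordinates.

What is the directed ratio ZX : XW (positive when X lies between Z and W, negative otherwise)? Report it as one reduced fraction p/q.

ZX:XW = -72/137

Assign C = (0, 0), J = (1, 0), Z = (0, 1) — the answer is frame-independent, so this choice is without loss of generality.
1. N lies on line ZC with ZN:NC = 5:3 ⇒ N = (0, 3/8)
2. V is the midpoint of NJ ⇒ V = (1/2, 3/16)
3. A lies on line NJ with NA:AJ = 2:1 ⇒ A = (2/3, 1/8)
4. W lies on line JA with JW:WA = 5:4 ⇒ W = (22/27, 5/72)
5. D is the midpoint of AZ ⇒ D = (1/3, 9/16)
6. X is where the line through C parallel to DV meets line ZW ⇒ X = (-176/195, 132/65)
X = Z + t·(W−Z) with t = -72/65, so ZX:XW = t:(1−t) = -72/65:137/65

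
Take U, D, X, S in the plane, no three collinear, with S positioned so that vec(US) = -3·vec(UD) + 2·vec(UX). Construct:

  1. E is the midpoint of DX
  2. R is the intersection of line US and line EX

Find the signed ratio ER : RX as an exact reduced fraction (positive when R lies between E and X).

ER:RX = -5/6

Work in coordinates with U = (0, 0), D = (1, 0), X = (0, 1), S = (-3, 2).
1. E is the midpoint of DX ⇒ E = (1/2, 1/2)
2. R is the intersection of line US and line EX ⇒ R = (3, -2)
R = E + t·(X−E) with t = -5, so ER:RX = t:(1−t) = -5:6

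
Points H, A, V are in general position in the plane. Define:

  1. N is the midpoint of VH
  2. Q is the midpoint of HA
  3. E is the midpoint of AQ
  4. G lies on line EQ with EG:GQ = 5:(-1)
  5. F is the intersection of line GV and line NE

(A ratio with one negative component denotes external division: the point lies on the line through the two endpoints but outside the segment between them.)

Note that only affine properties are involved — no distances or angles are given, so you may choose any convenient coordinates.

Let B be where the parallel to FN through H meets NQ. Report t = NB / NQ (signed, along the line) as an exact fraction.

Work in coordinates with H = (0, 0), A = (1, 0), V = (0, 1).
1. N is the midpoint of VH ⇒ N = (0, 1/2)
2. Q is the midpoint of HA ⇒ Q = (1/2, 0)
3. E is the midpoint of AQ ⇒ E = (3/4, 0)
4. G lies on line EQ with EG:GQ = 5:(-1) ⇒ G = (7/16, 0)
5. F is the intersection of line GV and line NE ⇒ F = (21/68, 5/17)
through H parallel to FN: direction (-21/68, 7/34); meets NQ at B = (3/2, -1)
B = N + t·(Q−N) with t = 3

t = 3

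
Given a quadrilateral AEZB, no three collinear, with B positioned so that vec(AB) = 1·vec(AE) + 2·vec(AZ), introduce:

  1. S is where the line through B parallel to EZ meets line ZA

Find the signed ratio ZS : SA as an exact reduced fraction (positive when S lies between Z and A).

Choose coordinates A = (0, 0), E = (1, 0), Z = (0, 1), B = (1, 2).
1. S is where the line through B parallel to EZ meets line ZA ⇒ S = (0, 3)
S = Z + t·(A−Z) with t = -2, so ZS:SA = t:(1−t) = -2:3

ZS:SA = -2/3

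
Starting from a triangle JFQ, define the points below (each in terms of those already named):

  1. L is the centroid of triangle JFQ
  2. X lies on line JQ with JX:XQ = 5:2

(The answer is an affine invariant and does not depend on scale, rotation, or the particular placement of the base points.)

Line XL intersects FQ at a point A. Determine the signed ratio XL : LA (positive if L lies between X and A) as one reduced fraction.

XL:LA = -1/7

Assign J = (0, 0), F = (1, 0), Q = (0, 1) — the answer is frame-independent, so this choice is without loss of generality.
1. L is the centroid of triangle JFQ ⇒ L = (1/3, 1/3)
2. X lies on line JQ with JX:XQ = 5:2 ⇒ X = (0, 5/7)
line XL meets FQ at A = (-2, 3)
L = X + t·(A−X) with t = -1/6, so XL:LA = -1/6:7/6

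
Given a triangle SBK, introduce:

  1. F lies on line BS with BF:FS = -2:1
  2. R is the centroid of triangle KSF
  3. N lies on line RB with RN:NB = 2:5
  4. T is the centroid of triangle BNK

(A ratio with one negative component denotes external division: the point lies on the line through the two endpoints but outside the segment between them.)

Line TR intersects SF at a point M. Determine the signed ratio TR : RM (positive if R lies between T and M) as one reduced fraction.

TR:RM = 5/21

Choose coordinates S = (0, 0), B = (1, 0), K = (0, 1).
1. F lies on line BS with BF:FS = -2:1 ⇒ F = (-1, 0)
2. R is the centroid of triangle KSF ⇒ R = (-1/3, 1/3)
3. N lies on line RB with RN:NB = 2:5 ⇒ N = (1/21, 5/21)
4. T is the centroid of triangle BNK ⇒ T = (22/63, 26/63)
line TR meets SF at M = (-16/5, 0)
R = T + t·(M−T) with t = 5/26, so TR:RM = 5/26:21/26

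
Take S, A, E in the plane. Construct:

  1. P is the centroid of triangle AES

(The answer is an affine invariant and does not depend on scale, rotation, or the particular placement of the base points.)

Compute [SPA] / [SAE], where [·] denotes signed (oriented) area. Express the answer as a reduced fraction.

[SPA]:[SAE] = -1/3

Set S = (0, 0), A = (1, 0), E = (0, 1); any affine frame gives the same invariant.
1. P is the centroid of triangle AES ⇒ P = (1/3, 1/3)
2·[SPA] = -1/3, 2·[SAE] = 1
[SPA]:[SAE] = -1/3:1 = -1/3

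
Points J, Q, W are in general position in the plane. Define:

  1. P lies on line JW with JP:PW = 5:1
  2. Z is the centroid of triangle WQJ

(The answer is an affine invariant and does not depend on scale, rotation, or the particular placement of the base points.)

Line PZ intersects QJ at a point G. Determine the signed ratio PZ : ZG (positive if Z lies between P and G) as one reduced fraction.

PZ:ZG = 3/2

Assign J = (0, 0), Q = (1, 0), W = (0, 1) — the answer is frame-independent, so this choice is without loss of generality.
1. P lies on line JW with JP:PW = 5:1 ⇒ P = (0, 5/6)
2. Z is the centroid of triangle WQJ ⇒ Z = (1/3, 1/3)
line PZ meets QJ at G = (5/9, 0)
Z = P + t·(G−P) with t = 3/5, so PZ:ZG = 3/5:2/5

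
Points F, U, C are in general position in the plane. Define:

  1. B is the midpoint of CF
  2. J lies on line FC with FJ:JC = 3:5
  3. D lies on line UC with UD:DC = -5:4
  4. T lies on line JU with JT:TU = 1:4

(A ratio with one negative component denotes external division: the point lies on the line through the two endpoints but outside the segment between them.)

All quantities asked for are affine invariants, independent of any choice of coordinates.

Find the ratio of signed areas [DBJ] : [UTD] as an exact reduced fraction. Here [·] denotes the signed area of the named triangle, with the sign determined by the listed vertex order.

[DBJ]:[UTD] = 1/5

Choose coordinates F = (0, 0), U = (1, 0), C = (0, 1).
1. B is the midpoint of CF ⇒ B = (0, 1/2)
2. J lies on line FC with FJ:JC = 3:5 ⇒ J = (0, 3/8)
3. D lies on line UC with UD:DC = -5:4 ⇒ D = (-4, 5)
4. T lies on line JU with JT:TU = 1:4 ⇒ T = (1/5, 3/10)
2·[DBJ] = -1/2, 2·[UTD] = -5/2
[DBJ]:[UTD] = -1/2:-5/2 = 1/5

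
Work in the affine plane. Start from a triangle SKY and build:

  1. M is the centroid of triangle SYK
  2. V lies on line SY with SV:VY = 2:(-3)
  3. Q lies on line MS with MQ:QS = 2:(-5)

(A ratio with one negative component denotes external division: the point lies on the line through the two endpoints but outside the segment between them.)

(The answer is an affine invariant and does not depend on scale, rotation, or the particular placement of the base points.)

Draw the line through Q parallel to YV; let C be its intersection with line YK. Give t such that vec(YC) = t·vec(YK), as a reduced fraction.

Choose coordinates S = (0, 0), K = (1, 0), Y = (0, 1).
1. M is the centroid of triangle SYK ⇒ M = (1/3, 1/3)
2. V lies on line SY with SV:VY = 2:(-3) ⇒ V = (0, -2)
3. Q lies on line MS with MQ:QS = 2:(-5) ⇒ Q = (5/9, 5/9)
through Q parallel to YV: direction (0, -3); meets YK at C = (5/9, 4/9)
C = Y + t·(K−Y) with t = 5/9

t = 5/9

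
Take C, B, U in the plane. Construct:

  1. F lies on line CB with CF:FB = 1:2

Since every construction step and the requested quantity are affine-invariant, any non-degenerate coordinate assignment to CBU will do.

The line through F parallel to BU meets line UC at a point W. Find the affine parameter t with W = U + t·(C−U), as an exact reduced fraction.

Work in coordinates with C = (0, 0), B = (1, 0), U = (0, 1).
1. F lies on line CB with CF:FB = 1:2 ⇒ F = (1/3, 0)
through F parallel to BU: direction (-1, 1); meets UC at W = (0, 1/3)
W = U + t·(C−U) with t = 2/3

t = 2/3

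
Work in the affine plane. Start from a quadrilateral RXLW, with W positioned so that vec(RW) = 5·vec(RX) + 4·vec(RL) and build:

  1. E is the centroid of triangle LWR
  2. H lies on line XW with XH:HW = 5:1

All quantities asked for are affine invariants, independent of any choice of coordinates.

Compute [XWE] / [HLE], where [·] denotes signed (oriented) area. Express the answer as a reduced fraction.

Choose coordinates R = (0, 0), X = (1, 0), L = (0, 1), W = (5, 4).
1. E is the centroid of triangle LWR ⇒ E = (5/3, 5/3)
2. H lies on line XW with XH:HW = 5:1 ⇒ H = (13/3, 10/3)
2·[XWE] = 4, 2·[HLE] = 1
[XWE]:[HLE] = 4:1 = 4

[XWE]:[HLE] = 4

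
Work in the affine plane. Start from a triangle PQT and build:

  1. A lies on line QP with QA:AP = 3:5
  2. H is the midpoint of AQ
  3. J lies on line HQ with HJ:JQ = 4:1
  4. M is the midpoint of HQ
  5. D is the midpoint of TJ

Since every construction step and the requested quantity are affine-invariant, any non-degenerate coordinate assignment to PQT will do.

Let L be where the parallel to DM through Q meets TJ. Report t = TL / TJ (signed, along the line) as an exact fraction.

Assign P = (0, 0), Q = (1, 0), T = (0, 1) — the answer is frame-independent, so this choice is without loss of generality.
1. A lies on line QP with QA:AP = 3:5 ⇒ A = (5/8, 0)
2. H is the midpoint of AQ ⇒ H = (13/16, 0)
3. J lies on line HQ with HJ:JQ = 4:1 ⇒ J = (77/80, 0)
4. M is the midpoint of HQ ⇒ M = (29/32, 0)
5. D is the midpoint of TJ ⇒ D = (77/160, 1/2)
through Q parallel to DM: direction (17/40, -1/2); meets TJ at L = (77/60, -1/3)
L = T + t·(J−T) with t = 4/3

t = 4/3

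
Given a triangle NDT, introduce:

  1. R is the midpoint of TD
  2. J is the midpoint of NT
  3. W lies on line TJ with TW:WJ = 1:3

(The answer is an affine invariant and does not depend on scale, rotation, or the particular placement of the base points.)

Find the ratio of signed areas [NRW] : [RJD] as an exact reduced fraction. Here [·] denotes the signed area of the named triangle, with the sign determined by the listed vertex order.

[NRW]:[RJD] = 7/4

Choose coordinates N = (0, 0), D = (1, 0), T = (0, 1).
1. R is the midpoint of TD ⇒ R = (1/2, 1/2)
2. J is the midpoint of NT ⇒ J = (0, 1/2)
3. W lies on line TJ with TW:WJ = 1:3 ⇒ W = (0, 7/8)
2·[NRW] = 7/16, 2·[RJD] = 1/4
[NRW]:[RJD] = 7/16:1/4 = 7/4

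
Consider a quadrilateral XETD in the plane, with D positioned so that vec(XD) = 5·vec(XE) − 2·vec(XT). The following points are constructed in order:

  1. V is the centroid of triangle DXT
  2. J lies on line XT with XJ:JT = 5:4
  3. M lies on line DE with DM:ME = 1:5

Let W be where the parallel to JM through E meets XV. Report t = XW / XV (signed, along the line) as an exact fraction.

Assign X = (0, 0), E = (1, 0), T = (0, 1), D = (5, -2) — the answer is frame-independent, so this choice is without loss of generality.
1. V is the centroid of triangle DXT ⇒ V = (5/3, -1/3)
2. J lies on line XT with XJ:JT = 5:4 ⇒ J = (0, 5/9)
3. M lies on line DE with DM:ME = 1:5 ⇒ M = (13/3, -5/3)
through E parallel to JM: direction (13/3, -20/9); meets XV at W = (100/61, -20/61)
W = X + t·(V−X) with t = 60/61

t = 60/61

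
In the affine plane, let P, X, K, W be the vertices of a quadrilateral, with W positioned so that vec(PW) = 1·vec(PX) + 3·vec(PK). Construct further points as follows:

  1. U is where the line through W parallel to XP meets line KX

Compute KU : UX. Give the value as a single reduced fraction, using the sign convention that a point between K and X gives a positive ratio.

KU:UX = -2/3

Set P = (0, 0), X = (1, 0), K = (0, 1), W = (1, 3); any affine frame gives the same invariant.
1. U is where the line through W parallel to XP meets line KX ⇒ U = (-2, 3)
U = K + t·(X−K) with t = -2, so KU:UX = t:(1−t) = -2:3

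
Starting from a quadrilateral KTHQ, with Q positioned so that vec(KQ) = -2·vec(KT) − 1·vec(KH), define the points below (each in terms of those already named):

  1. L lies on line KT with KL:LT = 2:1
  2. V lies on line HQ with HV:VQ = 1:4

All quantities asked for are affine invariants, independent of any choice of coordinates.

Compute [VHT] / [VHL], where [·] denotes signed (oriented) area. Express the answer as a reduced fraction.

Choose coordinates K = (0, 0), T = (1, 0), H = (0, 1), Q = (-2, -1).
1. L lies on line KT with KL:LT = 2:1 ⇒ L = (2/3, 0)
2. V lies on line HQ with HV:VQ = 1:4 ⇒ V = (-2/5, 3/5)
2·[VHT] = -4/5, 2·[VHL] = -2/3
[VHT]:[VHL] = -4/5:-2/3 = 6/5

[VHT]:[VHL] = 6/5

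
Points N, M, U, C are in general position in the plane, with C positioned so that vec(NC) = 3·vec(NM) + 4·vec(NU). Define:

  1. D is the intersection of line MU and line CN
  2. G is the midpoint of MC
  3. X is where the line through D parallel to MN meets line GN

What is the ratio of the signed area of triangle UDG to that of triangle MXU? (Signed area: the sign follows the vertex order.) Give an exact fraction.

[UDG]:[MXU] = 9

Assign N = (0, 0), M = (1, 0), U = (0, 1), C = (3, 4) — the answer is frame-independent, so this choice is without loss of generality.
1. D is the intersection of line MU and line CN ⇒ D = (3/7, 4/7)
2. G is the midpoint of MC ⇒ G = (2, 2)
3. X is where the line through D parallel to MN meets line GN ⇒ X = (4/7, 4/7)
2·[UDG] = 9/7, 2·[MXU] = 1/7
[UDG]:[MXU] = 9/7:1/7 = 9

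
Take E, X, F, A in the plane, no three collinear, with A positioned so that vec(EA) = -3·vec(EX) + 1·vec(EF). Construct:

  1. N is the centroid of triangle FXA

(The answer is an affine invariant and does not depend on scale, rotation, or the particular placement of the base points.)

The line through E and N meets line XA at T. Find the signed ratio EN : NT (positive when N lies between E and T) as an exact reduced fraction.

EN:NT = -2

Choose coordinates E = (0, 0), X = (1, 0), F = (0, 1), A = (-3, 1).
1. N is the centroid of triangle FXA ⇒ N = (-2/3, 2/3)
line EN meets XA at T = (-1/3, 1/3)
N = E + t·(T−E) with t = 2, so EN:NT = 2:-1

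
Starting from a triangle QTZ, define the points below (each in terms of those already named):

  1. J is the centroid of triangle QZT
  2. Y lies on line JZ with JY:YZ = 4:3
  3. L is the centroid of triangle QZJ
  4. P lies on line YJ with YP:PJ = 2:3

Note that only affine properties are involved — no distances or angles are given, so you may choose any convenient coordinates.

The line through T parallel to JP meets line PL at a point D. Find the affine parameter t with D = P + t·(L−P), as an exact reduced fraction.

t = -3

Assign Q = (0, 0), T = (1, 0), Z = (0, 1) — the answer is frame-independent, so this choice is without loss of generality.
1. J is the centroid of triangle QZT ⇒ J = (1/3, 1/3)
2. Y lies on line JZ with JY:YZ = 4:3 ⇒ Y = (1/7, 5/7)
3. L is the centroid of triangle QZJ ⇒ L = (1/9, 4/9)
4. P lies on line YJ with YP:PJ = 2:3 ⇒ P = (23/105, 59/105)
through T parallel to JP: direction (-4/35, 8/35); meets PL at D = (19/35, 32/35)
D = P + t·(L−P) with t = -3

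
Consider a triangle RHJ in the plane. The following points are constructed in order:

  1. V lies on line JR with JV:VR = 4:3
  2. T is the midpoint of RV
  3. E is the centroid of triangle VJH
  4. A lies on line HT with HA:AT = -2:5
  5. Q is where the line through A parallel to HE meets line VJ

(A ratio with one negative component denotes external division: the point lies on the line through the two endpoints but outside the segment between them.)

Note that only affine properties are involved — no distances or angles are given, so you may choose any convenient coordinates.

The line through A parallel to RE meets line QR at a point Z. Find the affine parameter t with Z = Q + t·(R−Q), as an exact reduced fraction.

Set R = (0, 0), H = (1, 0), J = (0, 1); any affine frame gives the same invariant.
1. V lies on line JR with JV:VR = 4:3 ⇒ V = (0, 3/7)
2. T is the midpoint of RV ⇒ T = (0, 3/14)
3. E is the centroid of triangle VJH ⇒ E = (1/3, 10/21)
4. A lies on line HT with HA:AT = -2:5 ⇒ A = (5/3, -1/7)
5. Q is where the line through A parallel to HE meets line VJ ⇒ Q = (0, 22/21)
through A parallel to RE: direction (1/3, 10/21); meets QR at Z = (0, -53/21)
Z = Q + t·(R−Q) with t = 75/22

t = 75/22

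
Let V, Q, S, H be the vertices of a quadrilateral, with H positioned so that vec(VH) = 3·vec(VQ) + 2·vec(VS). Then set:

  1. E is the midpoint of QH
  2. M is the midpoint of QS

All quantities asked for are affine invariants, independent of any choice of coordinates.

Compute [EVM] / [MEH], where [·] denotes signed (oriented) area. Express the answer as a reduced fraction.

Set V = (0, 0), Q = (1, 0), S = (0, 1), H = (3, 2); any affine frame gives the same invariant.
1. E is the midpoint of QH ⇒ E = (2, 1)
2. M is the midpoint of QS ⇒ M = (1/2, 1/2)
2·[EVM] = -1/2, 2·[MEH] = 1
[EVM]:[MEH] = -1/2:1 = -1/2

[EVM]:[MEH] = -1/2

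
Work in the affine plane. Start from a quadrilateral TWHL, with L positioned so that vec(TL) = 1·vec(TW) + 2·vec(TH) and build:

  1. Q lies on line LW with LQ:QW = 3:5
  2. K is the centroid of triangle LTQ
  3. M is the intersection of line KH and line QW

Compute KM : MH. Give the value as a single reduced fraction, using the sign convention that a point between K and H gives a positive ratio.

Set T = (0, 0), W = (1, 0), H = (0, 1), L = (1, 2); any affine frame gives the same invariant.
1. Q lies on line LW with LQ:QW = 3:5 ⇒ Q = (1, 5/4)
2. K is the centroid of triangle LTQ ⇒ K = (2/3, 13/12)
3. M is the intersection of line KH and line QW ⇒ M = (1, 9/8)
M = K + t·(H−K) with t = -1/2, so KM:MH = t:(1−t) = -1/2:3/2

KM:MH = -1/3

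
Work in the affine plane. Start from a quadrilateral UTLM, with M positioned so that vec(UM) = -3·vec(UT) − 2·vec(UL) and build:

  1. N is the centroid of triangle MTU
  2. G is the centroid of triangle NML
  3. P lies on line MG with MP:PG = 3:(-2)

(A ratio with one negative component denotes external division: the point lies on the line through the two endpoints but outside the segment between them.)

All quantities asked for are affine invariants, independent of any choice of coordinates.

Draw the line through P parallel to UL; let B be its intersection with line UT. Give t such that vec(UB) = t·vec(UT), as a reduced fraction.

t = 7/3

Choose coordinates U = (0, 0), T = (1, 0), L = (0, 1), M = (-3, -2).
1. N is the centroid of triangle MTU ⇒ N = (-2/3, -2/3)
2. G is the centroid of triangle NML ⇒ G = (-11/9, -5/9)
3. P lies on line MG with MP:PG = 3:(-2) ⇒ P = (7/3, 7/3)
through P parallel to UL: direction (0, 1); meets UT at B = (7/3, 0)
B = U + t·(T−U) with t = 7/3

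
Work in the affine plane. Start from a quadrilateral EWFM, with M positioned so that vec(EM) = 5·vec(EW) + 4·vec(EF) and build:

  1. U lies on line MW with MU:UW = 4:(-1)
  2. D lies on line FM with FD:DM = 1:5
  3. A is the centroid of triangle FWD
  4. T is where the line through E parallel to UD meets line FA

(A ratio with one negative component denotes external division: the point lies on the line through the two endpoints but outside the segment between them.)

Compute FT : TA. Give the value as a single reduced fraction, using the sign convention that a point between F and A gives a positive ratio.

Set E = (0, 0), W = (1, 0), F = (0, 1), M = (5, 4); any affine frame gives the same invariant.
1. U lies on line MW with MU:UW = 4:(-1) ⇒ U = (-1/3, -4/3)
2. D lies on line FM with FD:DM = 1:5 ⇒ D = (5/6, 3/2)
3. A is the centroid of triangle FWD ⇒ A = (11/18, 5/6)
4. T is where the line through E parallel to UD meets line FA ⇒ T = (77/208, 187/208)
T = F + t·(A−F) with t = 63/104, so FT:TA = t:(1−t) = 63/104:41/104

FT:TA = 63/41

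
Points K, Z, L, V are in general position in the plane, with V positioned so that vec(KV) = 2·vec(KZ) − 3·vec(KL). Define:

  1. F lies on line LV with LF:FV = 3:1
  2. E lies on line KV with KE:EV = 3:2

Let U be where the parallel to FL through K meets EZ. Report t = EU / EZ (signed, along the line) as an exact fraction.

t = -3/7

Work in coordinates with K = (0, 0), Z = (1, 0), L = (0, 1), V = (2, -3).
1. F lies on line LV with LF:FV = 3:1 ⇒ F = (3/2, -2)
2. E lies on line KV with KE:EV = 3:2 ⇒ E = (6/5, -9/5)
through K parallel to FL: direction (-3/2, 3); meets EZ at U = (9/7, -18/7)
U = E + t·(Z−E) with t = -3/7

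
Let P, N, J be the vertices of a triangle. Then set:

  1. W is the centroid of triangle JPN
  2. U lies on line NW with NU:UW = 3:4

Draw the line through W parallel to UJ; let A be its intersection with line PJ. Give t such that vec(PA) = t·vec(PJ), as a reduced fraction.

Work in coordinates with P = (0, 0), N = (1, 0), J = (0, 1).
1. W is the centroid of triangle JPN ⇒ W = (1/3, 1/3)
2. U lies on line NW with NU:UW = 3:4 ⇒ U = (5/7, 1/7)
through W parallel to UJ: direction (-5/7, 6/7); meets PJ at A = (0, 11/15)
A = P + t·(J−P) with t = 11/15

t = 11/15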